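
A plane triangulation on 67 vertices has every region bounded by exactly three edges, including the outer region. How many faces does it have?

130

In a plane triangulation 3F = 2E and V − E + F = 2, so F = 2V − 4 = 2·67 − 4 = 130.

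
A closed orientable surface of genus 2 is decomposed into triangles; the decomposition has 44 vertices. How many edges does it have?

138

χ = 2 − 2·2 = -2, and every face is a triangle so 3F = 2E.
V − E + F = -2 with E = 3F/2 gives 44 − (3/2 − 1)·F = -2, so F = 92 and E = 138.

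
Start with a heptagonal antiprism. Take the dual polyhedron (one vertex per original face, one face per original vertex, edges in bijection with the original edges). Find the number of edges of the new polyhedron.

28

The base solid has V = 14, E = 28, F = 16.
The dual swaps V and F and preserves E: V′ = F = 16, E′ = E = 28, F′ = V = 14.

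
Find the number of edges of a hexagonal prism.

18

A prism on an n-gon has two n-gon bases and n rectangular sides: V = 2·6 = 12, E = 3·6 = 18, F = 6 + 2 = 8.
Check: V − E + F = 12 − 18 + 8 = 2.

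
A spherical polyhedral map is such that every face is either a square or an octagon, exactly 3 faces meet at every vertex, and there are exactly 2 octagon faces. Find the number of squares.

8

Let x be the number of squares; then F = 2 + x.
Edge–face incidences: 2E = 8·2 + 4·x = 16 + 4x.
Every vertex has degree 3, so 3V = 2E.
Euler: V − E + F = 2 ⇒ (2E)/3 − E + (2 + x) = 2.
Multiply by 6: 2·(2E) − 3·(2E) + 6·(2 + x) = 12, i.e. 12 + 6x − (16 + 4x) = 12.
Collecting terms: 2x − 4 = 12, so 2x = 16, so x = 8.
Then 2E = 16 + 4·8 = 48, so E = 24, V = 2E/3 = 16, F = 2 + 8 = 10.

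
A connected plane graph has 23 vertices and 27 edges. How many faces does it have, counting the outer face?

Euler's formula for a connected plane graph: V − E + F = 2, so F = 2 − 23 + 27 = 6.

6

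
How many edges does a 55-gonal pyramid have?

A pyramid on an n-gon base has one n-gon and n triangles: V = 55 + 1 = 56, E = 2·55 = 110, F = 55 + 1 = 56.
Check: V − E + F = 56 − 110 + 56 = 2.

110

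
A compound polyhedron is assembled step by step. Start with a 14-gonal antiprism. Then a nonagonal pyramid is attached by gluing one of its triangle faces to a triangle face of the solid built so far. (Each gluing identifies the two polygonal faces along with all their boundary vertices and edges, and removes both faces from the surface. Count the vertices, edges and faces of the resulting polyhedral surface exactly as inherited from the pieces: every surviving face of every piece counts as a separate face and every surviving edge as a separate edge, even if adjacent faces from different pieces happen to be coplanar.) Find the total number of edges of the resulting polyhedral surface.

71

A 14-gonal antiprism: V=28, E=56, F=30.
Attach a nonagonal pyramid (V=10, E=18, F=10) along a 3-gon: merge 3 vertices and 3 edges, delete both glued faces → V=35, E=71, F=38.
Check: V − E + F = 35 − 71 + 38 = 2.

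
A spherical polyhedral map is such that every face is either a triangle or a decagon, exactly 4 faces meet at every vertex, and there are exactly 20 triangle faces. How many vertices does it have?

Let x be the number of decagons; then F = 20 + x.
Edge–face incidences: 2E = 3·20 + 10·x = 60 + 10x.
Every vertex has degree 4, so 4V = 2E.
Euler: V − E + F = 2 ⇒ (2E)/4 − E + (20 + x) = 2.
Multiply by 8: 2·(2E) − 4·(2E) + 8·(20 + x) = 16, i.e. 160 + 8x − 2·(60 + 10x) = 16.
Collecting terms: −12x + 40 = 16, so −12x = −24, so x = 2.
Then 2E = 60 + 10·2 = 80, so E = 40, V = 2E/4 = 20, F = 20 + 2 = 22.

20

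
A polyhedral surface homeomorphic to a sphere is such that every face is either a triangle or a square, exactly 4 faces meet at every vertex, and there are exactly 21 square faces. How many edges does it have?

54

Let x be the number of triangles; then F = 21 + x.
Edge–face incidences: 2E = 4·21 + 3·x = 84 + 3x.
Every vertex has degree 4, so 4V = 2E.
Euler: V − E + F = 2 ⇒ (2E)/4 − E + (21 + x) = 2.
Multiply by 8: 2·(2E) − 4·(2E) + 8·(21 + x) = 16, i.e. 168 + 8x − 2·(84 + 3x) = 16.
Collecting terms: 2x = 16, so x = 8.
Then 2E = 84 + 3·8 = 108, so E = 54, V = 2E/4 = 27, F = 21 + 8 = 29.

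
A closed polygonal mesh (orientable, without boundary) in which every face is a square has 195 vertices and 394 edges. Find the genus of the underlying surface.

Every face is a square and each edge borders two faces, so 4F = 2·394, giving F = 197.
χ = V − E + F = 195 − 394 + 197 = -2.
For a closed orientable surface χ = 2 − 2g, so g = (2 − (-2))/2 = 2.

2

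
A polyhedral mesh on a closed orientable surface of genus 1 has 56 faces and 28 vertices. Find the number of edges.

For a closed orientable surface of genus 1, χ = 2 − 2·1 = 0.
E = V + F − (0) = 28 + 56 − (0) = 84.

84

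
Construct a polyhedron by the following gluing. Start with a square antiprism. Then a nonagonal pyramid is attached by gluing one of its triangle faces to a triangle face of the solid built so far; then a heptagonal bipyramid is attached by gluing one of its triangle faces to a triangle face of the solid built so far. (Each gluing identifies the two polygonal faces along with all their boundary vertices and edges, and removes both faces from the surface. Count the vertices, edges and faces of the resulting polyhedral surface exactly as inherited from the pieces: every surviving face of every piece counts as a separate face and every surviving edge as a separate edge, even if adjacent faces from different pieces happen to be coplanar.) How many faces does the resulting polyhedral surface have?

30

A square antiprism: V=8, E=16, F=10.
Attach a nonagonal pyramid (V=10, E=18, F=10) along a 3-gon: merge 3 vertices and 3 edges, delete both glued faces → V=15, E=31, F=18.
Attach a heptagonal bipyramid (V=9, E=21, F=14) along a 3-gon: merge 3 vertices and 3 edges, delete both glued faces → V=21, E=49, F=30.
Check: V − E + F = 21 − 49 + 30 = 2.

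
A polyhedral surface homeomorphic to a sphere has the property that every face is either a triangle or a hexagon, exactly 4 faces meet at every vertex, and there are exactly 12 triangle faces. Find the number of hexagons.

2

Let x be the number of hexagons; then F = 12 + x.
Edge–face incidences: 2E = 3·12 + 6·x = 36 + 6x.
Every vertex has degree 4, so 4V = 2E.
Euler: V − E + F = 2 ⇒ (2E)/4 − E + (12 + x) = 2.
Multiply by 8: 2·(2E) − 4·(2E) + 8·(12 + x) = 16, i.e. 96 + 8x − 2·(36 + 6x) = 16.
Collecting terms: −4x + 24 = 16, so −4x = −8, so x = 2.
Then 2E = 36 + 6·2 = 48, so E = 24, V = 2E/4 = 12, F = 12 + 2 = 14.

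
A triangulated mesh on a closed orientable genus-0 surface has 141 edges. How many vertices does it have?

χ = 2 − 2·0 = 2, and every face is a triangle so 3F = 2E.
F = 2E/3 = 94. Then V = 2 + E − F = 2 + 141 − 94 = 49.

49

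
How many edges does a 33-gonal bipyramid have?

99

A bipyramid over an n-gon has 2n triangular faces and n + 2 vertices: V = 33 + 2 = 35, E = 3·33 = 99, F = 2·33 = 66.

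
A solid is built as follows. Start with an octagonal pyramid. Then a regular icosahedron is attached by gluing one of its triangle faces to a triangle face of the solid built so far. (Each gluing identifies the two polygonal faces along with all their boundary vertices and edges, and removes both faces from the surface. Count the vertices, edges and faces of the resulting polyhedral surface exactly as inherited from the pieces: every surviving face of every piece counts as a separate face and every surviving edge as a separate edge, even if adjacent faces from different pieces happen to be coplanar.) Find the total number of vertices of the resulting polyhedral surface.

18

An octagonal pyramid: V=9, E=16, F=9.
Attach a regular icosahedron (V=12, E=30, F=20) along a 3-gon: merge 3 vertices and 3 edges, delete both glued faces → V=18, E=43, F=27.
Check: V − E + F = 18 − 43 + 27 = 2.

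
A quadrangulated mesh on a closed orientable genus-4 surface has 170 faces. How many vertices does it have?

164

χ = 2 − 2·4 = -6, and every face is a square so 4F = 2E.
E = 4·170/2 = 340. Then V = -6 + E − F = -6 + 340 − 170 = 164.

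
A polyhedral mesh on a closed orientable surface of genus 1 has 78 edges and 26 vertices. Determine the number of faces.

52

For a closed orientable surface of genus 1, χ = 2 − 2·1 = 0.
F = 0 − V + E = 0 − 26 + 78 = 52.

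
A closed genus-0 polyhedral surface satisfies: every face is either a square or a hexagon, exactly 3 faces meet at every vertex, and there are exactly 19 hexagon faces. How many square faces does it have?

Let x be the number of squares; then F = 19 + x.
Edge–face incidences: 2E = 6·19 + 4·x = 114 + 4x.
Every vertex has degree 3, so 3V = 2E.
Euler: V − E + F = 2 ⇒ (2E)/3 − E + (19 + x) = 2.
Multiply by 6: 2·(2E) − 3·(2E) + 6·(19 + x) = 12, i.e. 114 + 6x − (114 + 4x) = 12.
Collecting terms: 2x = 12, so x = 6.
Then 2E = 114 + 4·6 = 138, so E = 69, V = 2E/3 = 46, F = 19 + 6 = 25.

6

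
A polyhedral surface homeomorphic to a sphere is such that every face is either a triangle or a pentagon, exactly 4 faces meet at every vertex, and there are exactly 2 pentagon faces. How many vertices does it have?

Let x be the number of triangles; then F = 2 + x.
Edge–face incidences: 2E = 5·2 + 3·x = 10 + 3x.
Every vertex has degree 4, so 4V = 2E.
Euler: V − E + F = 2 ⇒ (2E)/4 − E + (2 + x) = 2.
Multiply by 8: 2·(2E) − 4·(2E) + 8·(2 + x) = 16, i.e. 16 + 8x − 2·(10 + 3x) = 16.
Collecting terms: 2x − 4 = 16, so 2x = 20, so x = 10.
Then 2E = 10 + 3·10 = 40, so E = 20, V = 2E/4 = 10, F = 2 + 10 = 12.

10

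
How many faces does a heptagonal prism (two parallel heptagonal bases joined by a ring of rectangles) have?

A prism on an n-gon has two n-gon bases and n rectangular sides: V = 2·7 = 14, E = 3·7 = 21, F = 7 + 2 = 9.

9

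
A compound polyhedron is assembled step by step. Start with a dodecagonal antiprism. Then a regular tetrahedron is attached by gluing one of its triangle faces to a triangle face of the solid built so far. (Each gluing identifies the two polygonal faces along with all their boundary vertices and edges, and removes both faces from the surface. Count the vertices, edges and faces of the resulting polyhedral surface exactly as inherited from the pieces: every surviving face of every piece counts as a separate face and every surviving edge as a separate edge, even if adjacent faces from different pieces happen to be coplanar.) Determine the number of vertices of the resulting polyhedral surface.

A dodecagonal antiprism: V=24, E=48, F=26.
Attach a regular tetrahedron (V=4, E=6, F=4) along a 3-gon: merge 3 vertices and 3 edges, delete both glued faces → V=25, E=51, F=28.
Check: V − E + F = 25 − 51 + 28 = 2.

25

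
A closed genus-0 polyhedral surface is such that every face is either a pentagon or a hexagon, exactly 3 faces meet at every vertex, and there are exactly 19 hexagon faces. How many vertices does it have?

Let x be the number of pentagons; then F = 19 + x.
Edge–face incidences: 2E = 6·19 + 5·x = 114 + 5x.
Every vertex has degree 3, so 3V = 2E.
Euler: V − E + F = 2 ⇒ (2E)/3 − E + (19 + x) = 2.
Multiply by 6: 2·(2E) − 3·(2E) + 6·(19 + x) = 12, i.e. 114 + 6x − (114 + 5x) = 12.
Collecting terms: x = 12.
Then 2E = 114 + 5·12 = 174, so E = 87, V = 2E/3 = 58, F = 19 + 12 = 31.

58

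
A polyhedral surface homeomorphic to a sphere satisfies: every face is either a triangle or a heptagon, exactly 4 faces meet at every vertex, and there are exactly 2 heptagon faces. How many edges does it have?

28

Let x be the number of triangles; then F = 2 + x.
Edge–face incidences: 2E = 7·2 + 3·x = 14 + 3x.
Every vertex has degree 4, so 4V = 2E.
Euler: V − E + F = 2 ⇒ (2E)/4 − E + (2 + x) = 2.
Multiply by 8: 2·(2E) − 4·(2E) + 8·(2 + x) = 16, i.e. 16 + 8x − 2·(14 + 3x) = 16.
Collecting terms: 2x − 12 = 16, so 2x = 28, so x = 14.
Then 2E = 14 + 3·14 = 56, so E = 28, V = 2E/4 = 14, F = 2 + 14 = 16.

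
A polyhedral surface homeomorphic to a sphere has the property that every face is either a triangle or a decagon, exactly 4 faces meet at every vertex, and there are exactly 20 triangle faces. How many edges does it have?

40

Let x be the number of decagons; then F = 20 + x.
Edge–face incidences: 2E = 3·20 + 10·x = 60 + 10x.
Every vertex has degree 4, so 4V = 2E.
Euler: V − E + F = 2 ⇒ (2E)/4 − E + (20 + x) = 2.
Multiply by 8: 2·(2E) − 4·(2E) + 8·(20 + x) = 16, i.e. 160 + 8x − 2·(60 + 10x) = 16.
Collecting terms: −12x + 40 = 16, so −12x = −24, so x = 2.
Then 2E = 60 + 10·2 = 80, so E = 40, V = 2E/4 = 20, F = 20 + 2 = 22.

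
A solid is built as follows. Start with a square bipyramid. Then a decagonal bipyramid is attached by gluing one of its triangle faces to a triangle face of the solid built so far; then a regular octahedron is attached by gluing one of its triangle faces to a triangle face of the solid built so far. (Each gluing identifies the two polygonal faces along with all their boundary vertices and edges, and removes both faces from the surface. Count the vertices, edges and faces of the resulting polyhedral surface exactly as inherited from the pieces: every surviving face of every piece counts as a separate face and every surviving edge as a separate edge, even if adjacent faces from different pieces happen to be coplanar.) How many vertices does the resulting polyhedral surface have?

18

A square bipyramid: V=6, E=12, F=8.
Attach a decagonal bipyramid (V=12, E=30, F=20) along a 3-gon: merge 3 vertices and 3 edges, delete both glued faces → V=15, E=39, F=26.
Attach a regular octahedron (V=6, E=12, F=8) along a 3-gon: merge 3 vertices and 3 edges, delete both glued faces → V=18, E=48, F=32.
Check: V − E + F = 18 − 48 + 32 = 2.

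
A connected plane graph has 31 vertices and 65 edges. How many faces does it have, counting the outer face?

Euler's formula for a connected plane graph: V − E + F = 2, so F = 2 − 31 + 65 = 36.

36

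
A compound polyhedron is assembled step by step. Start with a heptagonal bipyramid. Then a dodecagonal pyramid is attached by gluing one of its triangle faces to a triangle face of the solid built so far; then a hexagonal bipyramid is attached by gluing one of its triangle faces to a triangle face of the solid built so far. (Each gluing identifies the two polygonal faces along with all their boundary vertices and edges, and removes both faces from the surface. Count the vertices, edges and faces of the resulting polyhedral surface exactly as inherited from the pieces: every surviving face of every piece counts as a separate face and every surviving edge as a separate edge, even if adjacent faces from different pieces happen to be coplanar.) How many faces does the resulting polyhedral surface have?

A heptagonal bipyramid: V=9, E=21, F=14.
Attach a dodecagonal pyramid (V=13, E=24, F=13) along a 3-gon: merge 3 vertices and 3 edges, delete both glued faces → V=19, E=42, F=25.
Attach a hexagonal bipyramid (V=8, E=18, F=12) along a 3-gon: merge 3 vertices and 3 edges, delete both glued faces → V=24, E=57, F=35.
Check: V − E + F = 24 − 57 + 35 = 2.

35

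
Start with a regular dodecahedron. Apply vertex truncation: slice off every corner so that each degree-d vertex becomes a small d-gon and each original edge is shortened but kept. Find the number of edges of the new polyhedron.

The base solid has V = 20, E = 30, F = 12.
Truncation replaces each original edge-end by a new vertex, so V′ = 2E = 60.
Each original edge survives, and each old vertex of degree d contributes d new edges; summing degrees gives Σd = 2E, so E′ = E + 2E = 3E = 90.
Each original face survives and each original vertex becomes one new face: F′ = F + V = 32.

90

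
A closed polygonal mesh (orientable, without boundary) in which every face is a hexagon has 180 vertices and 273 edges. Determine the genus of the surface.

Every face is a hexagon and each edge borders two faces, so 6F = 2·273, giving F = 91.
χ = V − E + F = 180 − 273 + 91 = -2.
For a closed orientable surface χ = 2 − 2g, so g = (2 − (-2))/2 = 2.

2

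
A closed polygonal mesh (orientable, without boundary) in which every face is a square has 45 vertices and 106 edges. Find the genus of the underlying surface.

Every face is a square and each edge borders two faces, so 4F = 2·106, giving F = 53.
χ = V − E + F = 45 − 106 + 53 = -8.
For a closed orientable surface χ = 2 − 2g, so g = (2 − (-8))/2 = 5.

5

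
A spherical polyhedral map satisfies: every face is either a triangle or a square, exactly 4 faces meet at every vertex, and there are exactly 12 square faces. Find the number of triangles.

Let x be the number of triangles; then F = 12 + x.
Edge–face incidences: 2E = 4·12 + 3·x = 48 + 3x.
Every vertex has degree 4, so 4V = 2E.
Euler: V − E + F = 2 ⇒ (2E)/4 − E + (12 + x) = 2.
Multiply by 8: 2·(2E) − 4·(2E) + 8·(12 + x) = 16, i.e. 96 + 8x − 2·(48 + 3x) = 16.
Collecting terms: 2x = 16, so x = 8.
Then 2E = 48 + 3·8 = 72, so E = 36, V = 2E/4 = 18, F = 12 + 8 = 20.

8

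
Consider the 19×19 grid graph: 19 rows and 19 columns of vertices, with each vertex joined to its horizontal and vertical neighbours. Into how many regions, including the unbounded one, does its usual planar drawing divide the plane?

The grid has V = 19·19 = 361 vertices and E = 19·18 + 19·18 = 684 edges.
F = 2 − V + E = 2 − 361 + 684 = 325.

325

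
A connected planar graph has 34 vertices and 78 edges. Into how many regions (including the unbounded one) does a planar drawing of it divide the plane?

46

Euler's formula for a connected plane graph: V − E + F = 2, so F = 2 − 34 + 78 = 46.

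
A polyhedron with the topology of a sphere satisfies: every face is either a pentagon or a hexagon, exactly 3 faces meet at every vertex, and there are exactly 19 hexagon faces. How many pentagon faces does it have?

12

Let x be the number of pentagons; then F = 19 + x.
Edge–face incidences: 2E = 6·19 + 5·x = 114 + 5x.
Every vertex has degree 3, so 3V = 2E.
Euler: V − E + F = 2 ⇒ (2E)/3 − E + (19 + x) = 2.
Multiply by 6: 2·(2E) − 3·(2E) + 6·(19 + x) = 12, i.e. 114 + 6x − (114 + 5x) = 12.
Collecting terms: x = 12.
Then 2E = 114 + 5·12 = 174, so E = 87, V = 2E/3 = 58, F = 19 + 12 = 31.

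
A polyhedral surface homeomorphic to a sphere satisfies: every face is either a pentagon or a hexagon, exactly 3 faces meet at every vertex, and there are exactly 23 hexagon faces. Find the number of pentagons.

Let x be the number of pentagons; then F = 23 + x.
Edge–face incidences: 2E = 6·23 + 5·x = 138 + 5x.
Every vertex has degree 3, so 3V = 2E.
Euler: V − E + F = 2 ⇒ (2E)/3 − E + (23 + x) = 2.
Multiply by 6: 2·(2E) − 3·(2E) + 6·(23 + x) = 12, i.e. 138 + 6x − (138 + 5x) = 12.
Collecting terms: x = 12.
Then 2E = 138 + 5·12 = 198, so E = 99, V = 2E/3 = 66, F = 23 + 12 = 35.

12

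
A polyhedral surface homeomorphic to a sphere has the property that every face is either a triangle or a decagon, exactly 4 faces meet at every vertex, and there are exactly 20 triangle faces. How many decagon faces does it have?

Let x be the number of decagons; then F = 20 + x.
Edge–face incidences: 2E = 3·20 + 10·x = 60 + 10x.
Every vertex has degree 4, so 4V = 2E.
Euler: V − E + F = 2 ⇒ (2E)/4 − E + (20 + x) = 2.
Multiply by 8: 2·(2E) − 4·(2E) + 8·(20 + x) = 16, i.e. 160 + 8x − 2·(60 + 10x) = 16.
Collecting terms: −12x + 40 = 16, so −12x = −24, so x = 2.
Then 2E = 60 + 10·2 = 80, so E = 40, V = 2E/4 = 20, F = 20 + 2 = 22.

2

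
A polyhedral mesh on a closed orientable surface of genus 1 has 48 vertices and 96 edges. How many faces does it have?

For a closed orientable surface of genus 1, χ = 2 − 2·1 = 0.
F = 0 − V + E = 0 − 48 + 96 = 48.

48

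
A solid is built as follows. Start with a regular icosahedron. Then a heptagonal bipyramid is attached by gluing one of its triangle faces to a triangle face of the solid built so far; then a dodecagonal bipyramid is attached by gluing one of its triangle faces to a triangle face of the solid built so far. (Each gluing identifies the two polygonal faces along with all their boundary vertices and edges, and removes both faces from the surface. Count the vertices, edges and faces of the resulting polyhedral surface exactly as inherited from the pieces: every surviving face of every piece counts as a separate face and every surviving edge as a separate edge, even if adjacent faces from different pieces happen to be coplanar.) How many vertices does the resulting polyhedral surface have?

A regular icosahedron: V=12, E=30, F=20.
Attach a heptagonal bipyramid (V=9, E=21, F=14) along a 3-gon: merge 3 vertices and 3 edges, delete both glued faces → V=18, E=48, F=32.
Attach a dodecagonal bipyramid (V=14, E=36, F=24) along a 3-gon: merge 3 vertices and 3 edges, delete both glued faces → V=29, E=81, F=54.
Check: V − E + F = 29 − 81 + 54 = 2.

29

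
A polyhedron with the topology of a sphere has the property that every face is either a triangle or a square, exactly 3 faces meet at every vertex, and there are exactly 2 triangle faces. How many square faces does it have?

3

Let x be the number of squares; then F = 2 + x.
Edge–face incidences: 2E = 3·2 + 4·x = 6 + 4x.
Every vertex has degree 3, so 3V = 2E.
Euler: V − E + F = 2 ⇒ (2E)/3 − E + (2 + x) = 2.
Multiply by 6: 2·(2E) − 3·(2E) + 6·(2 + x) = 12, i.e. 12 + 6x − (6 + 4x) = 12.
Collecting terms: 2x + 6 = 12, so 2x = 6, so x = 3.
Then 2E = 6 + 4·3 = 18, so E = 9, V = 2E/3 = 6, F = 2 + 3 = 5.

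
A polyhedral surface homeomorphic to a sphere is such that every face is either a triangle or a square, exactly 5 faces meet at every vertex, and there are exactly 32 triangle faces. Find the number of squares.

6

Let x be the number of squares; then F = 32 + x.
Edge–face incidences: 2E = 3·32 + 4·x = 96 + 4x.
Every vertex has degree 5, so 5V = 2E.
Euler: V − E + F = 2 ⇒ (2E)/5 − E + (32 + x) = 2.
Multiply by 10: 2·(2E) − 5·(2E) + 10·(32 + x) = 20, i.e. 320 + 10x − 3·(96 + 4x) = 20.
Collecting terms: −2x + 32 = 20, so −2x = −12, so x = 6.
Then 2E = 96 + 4·6 = 120, so E = 60, V = 2E/5 = 24, F = 32 + 6 = 38.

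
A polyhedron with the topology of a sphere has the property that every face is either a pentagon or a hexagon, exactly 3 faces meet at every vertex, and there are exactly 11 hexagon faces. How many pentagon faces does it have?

12

Let x be the number of pentagons; then F = 11 + x.
Edge–face incidences: 2E = 6·11 + 5·x = 66 + 5x.
Every vertex has degree 3, so 3V = 2E.
Euler: V − E + F = 2 ⇒ (2E)/3 − E + (11 + x) = 2.
Multiply by 6: 2·(2E) − 3·(2E) + 6·(11 + x) = 12, i.e. 66 + 6x − (66 + 5x) = 12.
Collecting terms: x = 12.
Then 2E = 66 + 5·12 = 126, so E = 63, V = 2E/3 = 42, F = 11 + 12 = 23.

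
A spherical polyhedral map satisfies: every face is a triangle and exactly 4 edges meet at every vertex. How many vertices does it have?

Each face has 3 edges and each edge borders two faces, so 2E = 3F.
Each vertex has degree 4, so 4V = 2E and hence V = 3F/4.
Euler: V − E + F = 2 ⇒ (3F/4) − (3F/2) + F = 2.
Multiply by 8: (6 − 12 + 8)F = 16, i.e. 2F = 16.
So F = 8, E = 3·8/2 = 12, V = 3·8/4 = 6.

6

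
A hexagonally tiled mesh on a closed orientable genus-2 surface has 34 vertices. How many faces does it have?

χ = 2 − 2·2 = -2, and every face is a hexagon so 6F = 2E.
V − E + F = -2 with E = 6F/2 gives 34 − (6/2 − 1)·F = -2, so F = 18 and E = 54.

18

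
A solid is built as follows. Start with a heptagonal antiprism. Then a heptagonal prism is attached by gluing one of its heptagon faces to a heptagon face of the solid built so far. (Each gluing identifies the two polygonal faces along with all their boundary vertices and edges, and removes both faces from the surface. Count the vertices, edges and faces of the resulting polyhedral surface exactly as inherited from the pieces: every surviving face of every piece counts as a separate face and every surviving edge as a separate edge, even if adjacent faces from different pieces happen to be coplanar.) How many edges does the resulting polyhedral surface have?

42

A heptagonal antiprism: V=14, E=28, F=16.
Attach a heptagonal prism (V=14, E=21, F=9) along a 7-gon: merge 7 vertices and 7 edges, delete both glued faces → V=21, E=42, F=23.
Check: V − E + F = 21 − 42 + 23 = 2.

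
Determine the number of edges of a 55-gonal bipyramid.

165

A bipyramid over an n-gon has 2n triangular faces and n + 2 vertices: V = 55 + 2 = 57, E = 3·55 = 165, F = 2·55 = 110.
Check: V − E + F = 57 − 165 + 110 = 2.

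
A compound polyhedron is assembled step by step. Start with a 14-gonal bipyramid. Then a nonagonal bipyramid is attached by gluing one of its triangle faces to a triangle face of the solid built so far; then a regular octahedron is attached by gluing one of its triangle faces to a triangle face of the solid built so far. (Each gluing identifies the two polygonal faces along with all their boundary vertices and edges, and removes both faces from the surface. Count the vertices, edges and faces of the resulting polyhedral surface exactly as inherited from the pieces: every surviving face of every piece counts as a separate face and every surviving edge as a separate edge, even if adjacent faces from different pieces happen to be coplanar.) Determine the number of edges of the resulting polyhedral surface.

A 14-gonal bipyramid: V=16, E=42, F=28.
Attach a nonagonal bipyramid (V=11, E=27, F=18) along a 3-gon: merge 3 vertices and 3 edges, delete both glued faces → V=24, E=66, F=44.
Attach a regular octahedron (V=6, E=12, F=8) along a 3-gon: merge 3 vertices and 3 edges, delete both glued faces → V=27, E=75, F=50.
Check: V − E + F = 27 − 75 + 50 = 2.

75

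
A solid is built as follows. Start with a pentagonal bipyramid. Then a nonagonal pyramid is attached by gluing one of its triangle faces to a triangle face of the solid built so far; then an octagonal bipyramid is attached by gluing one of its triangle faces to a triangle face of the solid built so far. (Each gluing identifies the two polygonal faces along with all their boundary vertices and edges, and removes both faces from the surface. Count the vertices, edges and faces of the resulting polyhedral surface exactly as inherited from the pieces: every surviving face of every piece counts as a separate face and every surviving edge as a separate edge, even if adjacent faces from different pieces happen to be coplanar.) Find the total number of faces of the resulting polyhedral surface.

A pentagonal bipyramid: V=7, E=15, F=10.
Attach a nonagonal pyramid (V=10, E=18, F=10) along a 3-gon: merge 3 vertices and 3 edges, delete both glued faces → V=14, E=30, F=18.
Attach an octagonal bipyramid (V=10, E=24, F=16) along a 3-gon: merge 3 vertices and 3 edges, delete both glued faces → V=21, E=51, F=32.
Check: V − E + F = 21 − 51 + 32 = 2.

32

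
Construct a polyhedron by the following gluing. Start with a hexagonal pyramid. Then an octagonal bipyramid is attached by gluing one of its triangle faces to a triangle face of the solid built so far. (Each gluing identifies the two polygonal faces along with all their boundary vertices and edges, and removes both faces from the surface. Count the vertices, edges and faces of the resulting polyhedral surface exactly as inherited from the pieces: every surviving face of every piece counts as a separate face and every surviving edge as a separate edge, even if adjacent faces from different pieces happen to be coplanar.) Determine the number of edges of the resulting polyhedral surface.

33

A hexagonal pyramid: V=7, E=12, F=7.
Attach an octagonal bipyramid (V=10, E=24, F=16) along a 3-gon: merge 3 vertices and 3 edges, delete both glued faces → V=14, E=33, F=21.
Check: V − E + F = 14 − 33 + 21 = 2.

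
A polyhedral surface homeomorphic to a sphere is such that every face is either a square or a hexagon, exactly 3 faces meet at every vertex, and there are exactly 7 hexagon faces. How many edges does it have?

33

Let x be the number of squares; then F = 7 + x.
Edge–face incidences: 2E = 6·7 + 4·x = 42 + 4x.
Every vertex has degree 3, so 3V = 2E.
Euler: V − E + F = 2 ⇒ (2E)/3 − E + (7 + x) = 2.
Multiply by 6: 2·(2E) − 3·(2E) + 6·(7 + x) = 12, i.e. 42 + 6x − (42 + 4x) = 12.
Collecting terms: 2x = 12, so x = 6.
Then 2E = 42 + 4·6 = 66, so E = 33, V = 2E/3 = 22, F = 7 + 6 = 13.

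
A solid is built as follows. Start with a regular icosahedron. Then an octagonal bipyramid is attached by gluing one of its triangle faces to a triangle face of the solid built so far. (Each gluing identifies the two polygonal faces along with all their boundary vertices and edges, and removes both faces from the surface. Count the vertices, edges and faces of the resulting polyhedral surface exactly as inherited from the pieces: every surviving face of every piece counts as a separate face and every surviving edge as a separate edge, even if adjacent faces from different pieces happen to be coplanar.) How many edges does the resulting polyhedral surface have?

51

A regular icosahedron: V=12, E=30, F=20.
Attach an octagonal bipyramid (V=10, E=24, F=16) along a 3-gon: merge 3 vertices and 3 edges, delete both glued faces → V=19, E=51, F=34.
Check: V − E + F = 19 − 51 + 34 = 2.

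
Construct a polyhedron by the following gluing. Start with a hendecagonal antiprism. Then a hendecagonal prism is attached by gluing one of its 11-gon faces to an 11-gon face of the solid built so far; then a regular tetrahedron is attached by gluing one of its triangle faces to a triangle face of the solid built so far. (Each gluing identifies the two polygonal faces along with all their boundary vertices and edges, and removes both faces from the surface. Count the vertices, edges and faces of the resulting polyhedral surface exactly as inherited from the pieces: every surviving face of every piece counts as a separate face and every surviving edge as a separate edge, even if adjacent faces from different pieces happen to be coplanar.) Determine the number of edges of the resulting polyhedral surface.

69

A hendecagonal antiprism: V=22, E=44, F=24.
Attach a hendecagonal prism (V=22, E=33, F=13) along an 11-gon: merge 11 vertices and 11 edges, delete both glued faces → V=33, E=66, F=35.
Attach a regular tetrahedron (V=4, E=6, F=4) along a 3-gon: merge 3 vertices and 3 edges, delete both glued faces → V=34, E=69, F=37.
Check: V − E + F = 34 − 69 + 37 = 2.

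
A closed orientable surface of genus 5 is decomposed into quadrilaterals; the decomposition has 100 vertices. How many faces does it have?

108

χ = 2 − 2·5 = -8, and every face is a square so 4F = 2E.
V − E + F = -8 with E = 4F/2 gives 100 − (4/2 − 1)·F = -8, so F = 108 and E = 216.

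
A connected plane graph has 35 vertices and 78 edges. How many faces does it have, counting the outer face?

Euler's formula for a connected plane graph: V − E + F = 2, so F = 2 − 35 + 78 = 45.

45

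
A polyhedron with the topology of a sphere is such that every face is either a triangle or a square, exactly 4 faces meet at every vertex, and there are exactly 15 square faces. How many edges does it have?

Let x be the number of triangles; then F = 15 + x.
Edge–face incidences: 2E = 4·15 + 3·x = 60 + 3x.
Every vertex has degree 4, so 4V = 2E.
Euler: V − E + F = 2 ⇒ (2E)/4 − E + (15 + x) = 2.
Multiply by 8: 2·(2E) − 4·(2E) + 8·(15 + x) = 16, i.e. 120 + 8x − 2·(60 + 3x) = 16.
Collecting terms: 2x = 16, so x = 8.
Then 2E = 60 + 3·8 = 84, so E = 42, V = 2E/4 = 21, F = 15 + 8 = 23.

42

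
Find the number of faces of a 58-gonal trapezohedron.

The n-trapezohedron (dual of the n-antiprism) has V = 2·58 + 2 = 118, E = 4·58 = 232, F = 2·58 = 116.

116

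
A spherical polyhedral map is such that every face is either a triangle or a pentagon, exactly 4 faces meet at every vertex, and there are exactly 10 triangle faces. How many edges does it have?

Let x be the number of pentagons; then F = 10 + x.
Edge–face incidences: 2E = 3·10 + 5·x = 30 + 5x.
Every vertex has degree 4, so 4V = 2E.
Euler: V − E + F = 2 ⇒ (2E)/4 − E + (10 + x) = 2.
Multiply by 8: 2·(2E) − 4·(2E) + 8·(10 + x) = 16, i.e. 80 + 8x − 2·(30 + 5x) = 16.
Collecting terms: −2x + 20 = 16, so −2x = −4, so x = 2.
Then 2E = 30 + 5·2 = 40, so E = 20, V = 2E/4 = 10, F = 10 + 2 = 12.

20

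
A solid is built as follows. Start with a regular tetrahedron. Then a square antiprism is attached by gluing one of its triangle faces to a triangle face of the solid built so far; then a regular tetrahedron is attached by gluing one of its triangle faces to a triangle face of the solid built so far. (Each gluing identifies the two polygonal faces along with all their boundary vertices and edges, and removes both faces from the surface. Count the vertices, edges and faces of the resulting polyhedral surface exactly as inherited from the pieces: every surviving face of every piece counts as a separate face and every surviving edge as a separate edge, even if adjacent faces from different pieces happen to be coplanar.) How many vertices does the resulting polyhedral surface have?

10

A regular tetrahedron: V=4, E=6, F=4.
Attach a square antiprism (V=8, E=16, F=10) along a 3-gon: merge 3 vertices and 3 edges, delete both glued faces → V=9, E=19, F=12.
Attach a regular tetrahedron (V=4, E=6, F=4) along a 3-gon: merge 3 vertices and 3 edges, delete both glued faces → V=10, E=22, F=14.
Check: V − E + F = 10 − 22 + 14 = 2.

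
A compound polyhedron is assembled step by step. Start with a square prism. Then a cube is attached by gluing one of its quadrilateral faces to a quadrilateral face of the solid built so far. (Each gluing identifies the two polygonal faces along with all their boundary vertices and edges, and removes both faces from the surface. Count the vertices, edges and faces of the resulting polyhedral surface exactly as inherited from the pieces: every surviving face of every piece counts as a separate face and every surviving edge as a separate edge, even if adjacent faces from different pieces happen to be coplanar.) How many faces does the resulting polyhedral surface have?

A square prism: V=8, E=12, F=6.
Attach a cube (V=8, E=12, F=6) along a 4-gon: merge 4 vertices and 4 edges, delete both glued faces → V=12, E=20, F=10.
Check: V − E + F = 12 − 20 + 10 = 2.

10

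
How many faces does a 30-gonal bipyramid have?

A bipyramid over an n-gon has 2n triangular faces and n + 2 vertices: V = 30 + 2 = 32, E = 3·30 = 90, F = 2·30 = 60.

60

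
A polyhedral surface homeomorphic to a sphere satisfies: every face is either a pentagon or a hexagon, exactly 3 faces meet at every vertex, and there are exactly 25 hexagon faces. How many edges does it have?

105

Let x be the number of pentagons; then F = 25 + x.
Edge–face incidences: 2E = 6·25 + 5·x = 150 + 5x.
Every vertex has degree 3, so 3V = 2E.
Euler: V − E + F = 2 ⇒ (2E)/3 − E + (25 + x) = 2.
Multiply by 6: 2·(2E) − 3·(2E) + 6·(25 + x) = 12, i.e. 150 + 6x − (150 + 5x) = 12.
Collecting terms: x = 12.
Then 2E = 150 + 5·12 = 210, so E = 105, V = 2E/3 = 70, F = 25 + 12 = 37.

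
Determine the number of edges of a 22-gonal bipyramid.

A bipyramid over an n-gon has 2n triangular faces and n + 2 vertices: V = 22 + 2 = 24, E = 3·22 = 66, F = 2·22 = 44.

66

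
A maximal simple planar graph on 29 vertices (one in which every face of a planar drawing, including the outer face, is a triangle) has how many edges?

In a plane triangulation 3F = 2E and V − E + F = 2, so E = 3V − 6 = 3·29 − 6 = 81.

81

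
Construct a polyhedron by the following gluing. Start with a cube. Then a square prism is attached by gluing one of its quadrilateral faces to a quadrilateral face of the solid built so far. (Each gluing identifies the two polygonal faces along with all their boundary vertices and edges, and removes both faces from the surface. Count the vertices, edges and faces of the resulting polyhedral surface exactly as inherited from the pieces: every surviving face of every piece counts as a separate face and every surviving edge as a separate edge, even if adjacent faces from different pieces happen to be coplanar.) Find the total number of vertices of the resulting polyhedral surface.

A cube: V=8, E=12, F=6.
Attach a square prism (V=8, E=12, F=6) along a 4-gon: merge 4 vertices and 4 edges, delete both glued faces → V=12, E=20, F=10.
Check: V − E + F = 12 − 20 + 10 = 2.

12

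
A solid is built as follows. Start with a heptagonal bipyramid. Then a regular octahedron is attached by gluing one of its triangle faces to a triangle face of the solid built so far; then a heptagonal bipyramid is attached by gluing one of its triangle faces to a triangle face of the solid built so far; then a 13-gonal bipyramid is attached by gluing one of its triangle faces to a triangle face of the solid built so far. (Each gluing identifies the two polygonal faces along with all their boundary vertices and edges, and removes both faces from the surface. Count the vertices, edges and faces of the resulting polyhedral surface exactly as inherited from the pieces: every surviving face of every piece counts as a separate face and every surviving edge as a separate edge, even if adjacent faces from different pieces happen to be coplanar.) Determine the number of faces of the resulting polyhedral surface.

A heptagonal bipyramid: V=9, E=21, F=14.
Attach a regular octahedron (V=6, E=12, F=8) along a 3-gon: merge 3 vertices and 3 edges, delete both glued faces → V=12, E=30, F=20.
Attach a heptagonal bipyramid (V=9, E=21, F=14) along a 3-gon: merge 3 vertices and 3 edges, delete both glued faces → V=18, E=48, F=32.
Attach a 13-gonal bipyramid (V=15, E=39, F=26) along a 3-gon: merge 3 vertices and 3 edges, delete both glued faces → V=30, E=84, F=56.
Check: V − E + F = 30 − 84 + 56 = 2.

56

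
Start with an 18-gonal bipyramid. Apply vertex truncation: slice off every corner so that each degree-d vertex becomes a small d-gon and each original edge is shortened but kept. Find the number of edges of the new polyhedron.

162

The base solid has V = 20, E = 54, F = 36.
Truncation replaces each original edge-end by a new vertex, so V′ = 2E = 108.
Each original edge survives, and each old vertex of degree d contributes d new edges; summing degrees gives Σd = 2E, so E′ = E + 2E = 3E = 162.
Each original face survives and each original vertex becomes one new face: F′ = F + V = 56.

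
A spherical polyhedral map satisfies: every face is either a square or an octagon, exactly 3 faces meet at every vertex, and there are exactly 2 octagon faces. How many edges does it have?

24

Let x be the number of squares; then F = 2 + x.
Edge–face incidences: 2E = 8·2 + 4·x = 16 + 4x.
Every vertex has degree 3, so 3V = 2E.
Euler: V − E + F = 2 ⇒ (2E)/3 − E + (2 + x) = 2.
Multiply by 6: 2·(2E) − 3·(2E) + 6·(2 + x) = 12, i.e. 12 + 6x − (16 + 4x) = 12.
Collecting terms: 2x − 4 = 12, so 2x = 16, so x = 8.
Then 2E = 16 + 4·8 = 48, so E = 24, V = 2E/3 = 16, F = 2 + 8 = 10.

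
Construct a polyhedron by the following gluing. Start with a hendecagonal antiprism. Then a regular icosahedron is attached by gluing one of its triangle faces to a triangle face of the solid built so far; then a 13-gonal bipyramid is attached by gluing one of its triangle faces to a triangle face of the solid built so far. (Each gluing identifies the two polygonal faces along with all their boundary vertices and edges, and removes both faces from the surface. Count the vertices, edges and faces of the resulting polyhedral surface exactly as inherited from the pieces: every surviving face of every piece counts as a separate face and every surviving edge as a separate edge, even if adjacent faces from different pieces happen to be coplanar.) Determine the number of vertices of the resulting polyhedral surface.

43

A hendecagonal antiprism: V=22, E=44, F=24.
Attach a regular icosahedron (V=12, E=30, F=20) along a 3-gon: merge 3 vertices and 3 edges, delete both glued faces → V=31, E=71, F=42.
Attach a 13-gonal bipyramid (V=15, E=39, F=26) along a 3-gon: merge 3 vertices and 3 edges, delete both glued faces → V=43, E=107, F=66.
Check: V − E + F = 43 − 107 + 66 = 2.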